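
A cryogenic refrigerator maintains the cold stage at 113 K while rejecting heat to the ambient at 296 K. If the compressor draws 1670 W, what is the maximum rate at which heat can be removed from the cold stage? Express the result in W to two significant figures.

The reservoir spacing is ΔT = 296 − 113 = 183.0 K.
COP_Carnot = T_C/ΔT = 113.00/183.0 = 0.6175.
Q̇_max = COP_Carnot × Ẇ = 0.6175 × 1670 W = 1031 W.

1000 W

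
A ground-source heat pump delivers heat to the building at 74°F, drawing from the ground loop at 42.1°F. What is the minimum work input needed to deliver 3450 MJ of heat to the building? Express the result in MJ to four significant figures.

In absolute terms T_C = 278.76 K and T_H = 296.48 K, so ΔT = 17.72 K.
The reversible limit is COP_HP = T_H/ΔT = 16.73, so W_min = Q_H/COP = Q_H·ΔT/T_H.
W_min = 3450 × 17.72/296.48 = 206.2 MJ.

206.2 MJ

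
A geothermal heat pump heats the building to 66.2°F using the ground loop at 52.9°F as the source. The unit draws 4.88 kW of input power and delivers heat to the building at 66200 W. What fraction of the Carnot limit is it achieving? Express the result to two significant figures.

Converting, Q̇_H = 66200 W = 66.20 kW, so COP_actual = Q̇_H/Ẇ = 66.20/4.880 = 13.57.
In absolute terms T_C = 284.76 K and T_H = 292.15 K, so ΔT = 7.389 K.
COP_Carnot = T_H/ΔT = 292.15/7.389 = 39.54.
η_II = COP_actual/COP_Carnot = 13.57/39.54 = 0.3431.

0.34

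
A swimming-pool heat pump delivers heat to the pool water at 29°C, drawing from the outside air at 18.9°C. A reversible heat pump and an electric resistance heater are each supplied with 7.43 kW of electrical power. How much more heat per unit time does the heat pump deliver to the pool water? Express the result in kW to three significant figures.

215 kW

In absolute terms T_C = 292.05 K and T_H = 302.15 K, so ΔT = 10.10 K.
COP_Carnot = T_H/ΔT = 302.15/10.10 = 29.92.
The heat pump delivers Q̇_H = COP × Ẇ = 222.3 kW; the resistance heater delivers Ẇ = 7.430 kW.
Extra = (COP − 1)·Ẇ = 214.8 kW.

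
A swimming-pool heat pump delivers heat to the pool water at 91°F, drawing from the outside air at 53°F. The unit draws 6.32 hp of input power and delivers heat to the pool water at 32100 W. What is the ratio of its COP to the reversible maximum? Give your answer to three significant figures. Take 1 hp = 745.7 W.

0.470

Converting, Q̇_H = 32100 W = 43.05 hp, so COP_actual = Q̇_H/Ẇ = 43.05/6.320 = 6.811.
In absolute terms T_C = 284.82 K and T_H = 305.93 K, so ΔT = 21.11 K.
COP_Carnot = T_H/ΔT = 305.93/21.11 = 14.49.
η_II = COP_actual/COP_Carnot = 6.811/14.49 = 0.4700.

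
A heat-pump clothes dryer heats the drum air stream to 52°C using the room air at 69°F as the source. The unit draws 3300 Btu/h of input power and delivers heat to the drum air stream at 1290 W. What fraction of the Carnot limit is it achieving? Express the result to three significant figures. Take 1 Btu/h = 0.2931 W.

Converting, Q̇_H = 1290 W = 4401 Btu/h, so COP_actual = Q̇_H/Ẇ = 4401/3300 = 1.334.
In absolute terms T_C = 293.71 K and T_H = 325.15 K, so ΔT = 31.44 K.
COP_Carnot = T_H/ΔT = 325.15/31.44 = 10.34.
η_II = COP_actual/COP_Carnot = 1.334/10.34 = 0.1290.

0.129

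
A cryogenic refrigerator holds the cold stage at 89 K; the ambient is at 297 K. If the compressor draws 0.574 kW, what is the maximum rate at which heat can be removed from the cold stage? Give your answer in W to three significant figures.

246 W

The reservoir spacing is ΔT = 297 − 89 = 208.0 K.
COP_Carnot = T_C/ΔT = 89.00/208.0 = 0.4279.
Q̇_max = COP_Carnot × Ẇ = 0.4279 × 0.5740 kW = 0.2456 kW = 245.6 W.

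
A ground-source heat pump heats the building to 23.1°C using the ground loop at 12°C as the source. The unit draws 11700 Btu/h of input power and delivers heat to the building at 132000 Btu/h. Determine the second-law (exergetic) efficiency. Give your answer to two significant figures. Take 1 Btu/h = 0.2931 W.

0.42

COP_actual = Q̇_H/Ẇ = 132000/11700 = 11.28.
In absolute terms T_C = 285.15 K and T_H = 296.25 K, so ΔT = 11.10 K.
COP_Carnot = T_H/ΔT = 296.25/11.10 = 26.69.
η_II = COP_actual/COP_Carnot = 11.28/26.69 = 0.4227.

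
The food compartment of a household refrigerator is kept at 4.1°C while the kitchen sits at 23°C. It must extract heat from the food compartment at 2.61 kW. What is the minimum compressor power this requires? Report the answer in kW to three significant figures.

In absolute terms T_C = 277.25 K and T_H = 296.15 K, so ΔT = 18.90 K.
COP_Carnot = T_C/ΔT = 277.25/18.90 = 14.67.
Ẇ_min = Q̇/COP_Carnot = 2.610/14.67 = 0.1779 kW.

0.178 kW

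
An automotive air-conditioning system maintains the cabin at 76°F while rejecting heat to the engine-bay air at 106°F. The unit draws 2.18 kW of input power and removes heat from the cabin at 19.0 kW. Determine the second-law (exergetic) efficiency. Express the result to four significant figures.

0.4881

COP_actual = Q̇_C/Ẇ = 19.00/2.180 = 8.716.
In absolute terms T_C = 297.59 K and T_H = 314.26 K, so ΔT = 16.67 K.
COP_Carnot = T_C/ΔT = 297.59/16.67 = 17.86.
η_II = COP_actual/COP_Carnot = 8.716/17.86 = 0.4881.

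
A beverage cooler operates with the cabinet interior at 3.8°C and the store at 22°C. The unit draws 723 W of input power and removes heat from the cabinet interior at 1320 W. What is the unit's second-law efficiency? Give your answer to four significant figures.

0.1200

COP_actual = Q̇_C/Ẇ = 1320/723.0 = 1.826.
In absolute terms T_C = 276.95 K and T_H = 295.15 K, so ΔT = 18.20 K.
COP_Carnot = T_C/ΔT = 276.95/18.20 = 15.22.
η_II = COP_actual/COP_Carnot = 1.826/15.22 = 0.1200.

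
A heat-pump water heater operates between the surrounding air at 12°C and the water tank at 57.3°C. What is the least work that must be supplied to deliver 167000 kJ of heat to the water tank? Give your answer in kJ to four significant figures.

In absolute terms T_C = 285.15 K and T_H = 330.45 K, so ΔT = 45.30 K.
The reversible limit is COP_HP = T_H/ΔT = 7.295, so W_min = Q_H/COP = Q_H·ΔT/T_H.
W_min = 167000 × 45.30/330.45 = 22890 kJ.

22890 kJ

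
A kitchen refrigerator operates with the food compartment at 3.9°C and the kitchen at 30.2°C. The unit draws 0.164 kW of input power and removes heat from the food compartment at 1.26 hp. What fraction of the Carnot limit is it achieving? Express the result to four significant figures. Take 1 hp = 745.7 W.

0.5439

Converting, Q̇_C = 1.260 hp = 0.9396 kW, so COP_actual = Q̇_C/Ẇ = 0.9396/0.1640 = 5.729.
In absolute terms T_C = 277.05 K and T_H = 303.35 K, so ΔT = 26.30 K.
COP_Carnot = T_C/ΔT = 277.05/26.30 = 10.53.
η_II = COP_actual/COP_Carnot = 5.729/10.53 = 0.5439.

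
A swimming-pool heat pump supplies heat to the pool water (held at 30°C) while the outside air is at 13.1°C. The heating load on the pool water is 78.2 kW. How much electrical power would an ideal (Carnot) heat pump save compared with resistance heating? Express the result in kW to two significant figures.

74 kW

In absolute terms T_C = 286.25 K and T_H = 303.15 K, so ΔT = 16.90 K.
COP_Carnot = T_H/ΔT = 303.15/16.90 = 17.94.
Resistance heating needs Ẇ_res = Q̇_H = 78.20 kW; the reversible heat pump needs only Ẇ_hp = Q̇_H/COP = 4.359 kW.
Saving = 78.20 − 4.359 = 73.84 kW.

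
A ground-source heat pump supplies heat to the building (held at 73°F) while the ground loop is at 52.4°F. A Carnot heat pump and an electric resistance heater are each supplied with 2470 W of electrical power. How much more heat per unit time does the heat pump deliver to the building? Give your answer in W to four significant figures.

61400 W

In absolute terms T_C = 284.48 K and T_H = 295.93 K, so ΔT = 11.44 K.
COP_Carnot = T_H/ΔT = 295.93/11.44 = 25.86.
The heat pump delivers Q̇_H = COP × Ẇ = 63870 W; the resistance heater delivers Ẇ = 2470 W.
Extra = (COP − 1)·Ẇ = 61400 W.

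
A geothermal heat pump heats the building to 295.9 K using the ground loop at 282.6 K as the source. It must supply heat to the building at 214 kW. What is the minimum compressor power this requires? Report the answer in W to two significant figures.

9600 W

The reservoir spacing is ΔT = 295.9 − 282.6 = 13.30 K.
COP_Carnot = T_H/ΔT = 295.90/13.30 = 22.25.
Ẇ_min = Q̇/COP_Carnot = 214.0/22.25 = 9.619 kW = 9619 W.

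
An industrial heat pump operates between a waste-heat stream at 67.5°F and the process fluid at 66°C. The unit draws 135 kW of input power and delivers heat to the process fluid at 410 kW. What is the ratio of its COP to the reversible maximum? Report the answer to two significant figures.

0.41

COP_actual = Q̇_H/Ẇ = 410.0/135.0 = 3.037.
In absolute terms T_C = 292.87 K and T_H = 339.15 K, so ΔT = 46.28 K.
COP_Carnot = T_H/ΔT = 339.15/46.28 = 7.329.
η_II = COP_actual/COP_Carnot = 3.037/7.329 = 0.4144.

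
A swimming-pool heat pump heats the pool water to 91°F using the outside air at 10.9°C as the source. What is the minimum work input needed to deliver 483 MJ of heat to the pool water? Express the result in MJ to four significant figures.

In absolute terms T_C = 284.05 K and T_H = 305.93 K, so ΔT = 21.88 K.
The reversible limit is COP_HP = T_H/ΔT = 13.98, so W_min = Q_H/COP = Q_H·ΔT/T_H.
W_min = 483.0 × 21.88/305.93 = 34.54 MJ.

34.54 MJ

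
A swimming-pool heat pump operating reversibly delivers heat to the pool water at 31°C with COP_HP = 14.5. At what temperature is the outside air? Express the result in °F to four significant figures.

COP_HP = T_H/(T_H − T_C) gives T_H − T_C = T_H/COP.
With T_H = 304.15 K, T_C = 304.15 × (1 − 1/14.5) = 283.17 K.
Converting, 283.17 K = 50.04°F.

50.04 °F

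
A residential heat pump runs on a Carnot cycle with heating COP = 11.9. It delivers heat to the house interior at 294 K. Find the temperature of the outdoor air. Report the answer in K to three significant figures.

269 K

COP_HP = T_H/(T_H − T_C) gives T_H − T_C = T_H/COP.
With T_H = 294.00 K, T_C = 294.00 × (1 − 1/11.9) = 269.29 K.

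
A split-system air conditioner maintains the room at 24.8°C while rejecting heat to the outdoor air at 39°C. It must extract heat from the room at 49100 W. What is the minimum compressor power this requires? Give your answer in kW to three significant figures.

In absolute terms T_C = 297.95 K and T_H = 312.15 K, so ΔT = 14.20 K.
COP_Carnot = T_C/ΔT = 297.95/14.20 = 20.98.
Ẇ_min = Q̇/COP_Carnot = 49100/20.98 = 2340 W = 2.340 kW.

2.34 kW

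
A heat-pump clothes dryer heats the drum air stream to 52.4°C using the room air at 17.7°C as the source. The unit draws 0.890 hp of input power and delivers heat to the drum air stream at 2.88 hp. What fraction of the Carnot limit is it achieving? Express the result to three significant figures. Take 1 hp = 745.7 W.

COP_actual = Q̇_H/Ẇ = 2.880/0.8900 = 3.236.
In absolute terms T_C = 290.85 K and T_H = 325.55 K, so ΔT = 34.70 K.
COP_Carnot = T_H/ΔT = 325.55/34.70 = 9.382.
η_II = COP_actual/COP_Carnot = 3.236/9.382 = 0.3449.

0.345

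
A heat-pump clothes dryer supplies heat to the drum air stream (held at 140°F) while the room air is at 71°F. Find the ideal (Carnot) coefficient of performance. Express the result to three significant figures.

8.69

In absolute terms T_C = 294.82 K and T_H = 333.15 K, so ΔT = 38.33 K.
For a reversible cycle, COP_Carnot = T_H/ΔT = 333.15/38.33 = 8.691.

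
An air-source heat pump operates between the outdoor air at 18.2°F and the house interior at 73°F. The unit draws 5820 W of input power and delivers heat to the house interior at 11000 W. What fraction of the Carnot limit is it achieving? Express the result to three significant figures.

0.194

COP_actual = Q̇_H/Ẇ = 11000/5820 = 1.890.
In absolute terms T_C = 265.48 K and T_H = 295.93 K, so ΔT = 30.44 K.
COP_Carnot = T_H/ΔT = 295.93/30.44 = 9.720.
η_II = COP_actual/COP_Carnot = 1.890/9.720 = 0.1944.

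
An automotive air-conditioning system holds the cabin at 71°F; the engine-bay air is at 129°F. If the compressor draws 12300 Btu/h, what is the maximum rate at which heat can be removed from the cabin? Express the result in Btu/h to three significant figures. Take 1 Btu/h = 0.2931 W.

In absolute terms T_C = 294.82 K and T_H = 327.04 K, so ΔT = 32.22 K.
COP_Carnot = T_C/ΔT = 294.82/32.22 = 9.149.
Q̇_max = COP_Carnot × Ẇ = 9.149 × 12300 Btu/h = 112500 Btu/h.

113000 Btu/h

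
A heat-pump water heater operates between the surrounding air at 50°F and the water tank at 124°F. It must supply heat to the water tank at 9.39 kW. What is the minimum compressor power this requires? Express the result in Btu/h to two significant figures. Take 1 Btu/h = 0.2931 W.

4100 Btu/h

In absolute terms T_C = 283.15 K and T_H = 324.26 K, so ΔT = 41.11 K.
COP_Carnot = T_H/ΔT = 324.26/41.11 = 7.887.
Ẇ_min = Q̇/COP_Carnot = 9.390/7.887 = 1.191 kW = 4062 Btu/h.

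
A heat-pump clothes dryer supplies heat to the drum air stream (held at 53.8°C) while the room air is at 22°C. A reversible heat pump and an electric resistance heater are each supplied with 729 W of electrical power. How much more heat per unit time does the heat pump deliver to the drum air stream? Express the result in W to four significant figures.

6766 W

In absolute terms T_C = 295.15 K and T_H = 326.95 K, so ΔT = 31.80 K.
COP_Carnot = T_H/ΔT = 326.95/31.80 = 10.28.
The heat pump delivers Q̇_H = COP × Ẇ = 7495 W; the resistance heater delivers Ẇ = 729.0 W.
Extra = (COP − 1)·Ẇ = 6766 W.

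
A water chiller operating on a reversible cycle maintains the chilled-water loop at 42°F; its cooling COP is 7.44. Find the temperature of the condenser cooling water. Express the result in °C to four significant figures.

43.02 °C

COP_R = T_C/(T_H − T_C) gives T_H − T_C = T_C/COP.
With T_C = 278.71 K, T_H = 278.71 × (1 + 1/7.44) = 316.17 K.
Converting, 316.17 K = 43.02°C.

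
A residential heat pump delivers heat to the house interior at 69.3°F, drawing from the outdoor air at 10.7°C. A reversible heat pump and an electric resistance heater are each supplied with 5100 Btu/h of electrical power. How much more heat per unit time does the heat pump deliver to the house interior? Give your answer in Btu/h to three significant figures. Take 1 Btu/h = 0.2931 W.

In absolute terms T_C = 283.85 K and T_H = 293.87 K, so ΔT = 10.02 K.
COP_Carnot = T_H/ΔT = 293.87/10.02 = 29.32.
The heat pump delivers Q̇_H = COP × Ẇ = 149500 Btu/h; the resistance heater delivers Ẇ = 5100 Btu/h.
Extra = (COP − 1)·Ẇ = 144400 Btu/h.

144000 Btu/h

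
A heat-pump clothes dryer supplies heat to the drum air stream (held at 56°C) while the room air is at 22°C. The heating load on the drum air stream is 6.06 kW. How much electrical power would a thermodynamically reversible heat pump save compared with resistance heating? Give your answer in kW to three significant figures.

5.43 kW

In absolute terms T_C = 295.15 K and T_H = 329.15 K, so ΔT = 34.00 K.
COP_Carnot = T_H/ΔT = 329.15/34.00 = 9.681.
Resistance heating needs Ẇ_res = Q̇_H = 6.060 kW; the reversible heat pump needs only Ẇ_hp = Q̇_H/COP = 0.6260 kW.
Saving = 6.060 − 0.6260 = 5.434 kW.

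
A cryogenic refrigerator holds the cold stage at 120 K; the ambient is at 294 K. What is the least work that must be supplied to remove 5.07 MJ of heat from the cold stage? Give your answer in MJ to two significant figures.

7.4 MJ

The reservoir spacing is ΔT = 294 − 120 = 174.0 K.
The reversible limit is COP_R = T_C/ΔT = 0.6897, so W_min = Q_C/COP = Q_C·ΔT/T_C.
W_min = 5.070 × 174.0/120.00 = 7.352 MJ.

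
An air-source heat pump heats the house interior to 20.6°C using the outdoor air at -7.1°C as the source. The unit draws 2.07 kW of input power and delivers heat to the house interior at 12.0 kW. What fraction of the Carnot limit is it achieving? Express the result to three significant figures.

COP_actual = Q̇_H/Ẇ = 12.00/2.070 = 5.797.
In absolute terms T_C = 266.05 K and T_H = 293.75 K, so ΔT = 27.70 K.
COP_Carnot = T_H/ΔT = 293.75/27.70 = 10.60.
η_II = COP_actual/COP_Carnot = 5.797/10.60 = 0.5467.

0.547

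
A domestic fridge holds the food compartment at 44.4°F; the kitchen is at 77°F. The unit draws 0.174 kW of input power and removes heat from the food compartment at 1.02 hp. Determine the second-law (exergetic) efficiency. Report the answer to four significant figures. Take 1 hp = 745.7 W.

0.2827

Converting, Q̇_C = 1.020 hp = 0.7606 kW, so COP_actual = Q̇_C/Ẇ = 0.7606/0.1740 = 4.371.
In absolute terms T_C = 280.04 K and T_H = 298.15 K, so ΔT = 18.11 K.
COP_Carnot = T_C/ΔT = 280.04/18.11 = 15.46.
η_II = COP_actual/COP_Carnot = 4.371/15.46 = 0.2827.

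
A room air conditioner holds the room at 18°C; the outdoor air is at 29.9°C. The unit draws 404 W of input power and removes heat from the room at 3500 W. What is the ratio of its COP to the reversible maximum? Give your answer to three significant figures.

0.354

COP_actual = Q̇_C/Ẇ = 3500/404.0 = 8.663.
In absolute terms T_C = 291.15 K and T_H = 303.05 K, so ΔT = 11.90 K.
COP_Carnot = T_C/ΔT = 291.15/11.90 = 24.47.
η_II = COP_actual/COP_Carnot = 8.663/24.47 = 0.3541.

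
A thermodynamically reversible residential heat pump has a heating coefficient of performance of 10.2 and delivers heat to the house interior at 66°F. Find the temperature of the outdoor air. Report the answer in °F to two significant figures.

14 °F

COP_HP = T_H/(T_H − T_C) gives T_H − T_C = T_H/COP.
With T_H = 292.04 K, T_C = 292.04 × (1 − 1/10.2) = 263.41 K.
Converting, 263.41 K = 14.46°F.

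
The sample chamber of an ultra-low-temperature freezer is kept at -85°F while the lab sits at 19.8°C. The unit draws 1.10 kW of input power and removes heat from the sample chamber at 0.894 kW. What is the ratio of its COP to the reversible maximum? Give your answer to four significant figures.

COP_actual = Q̇_C/Ẇ = 0.8940/1.100 = 0.8127.
In absolute terms T_C = 208.15 K and T_H = 292.95 K, so ΔT = 84.80 K.
COP_Carnot = T_C/ΔT = 208.15/84.80 = 2.455.
η_II = COP_actual/COP_Carnot = 0.8127/2.455 = 0.3311.

0.3311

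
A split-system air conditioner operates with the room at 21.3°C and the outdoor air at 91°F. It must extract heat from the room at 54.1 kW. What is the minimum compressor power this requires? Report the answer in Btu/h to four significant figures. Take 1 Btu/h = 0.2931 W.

In absolute terms T_C = 294.45 K and T_H = 305.93 K, so ΔT = 11.48 K.
COP_Carnot = T_C/ΔT = 294.45/11.48 = 25.65.
Ẇ_min = Q̇/COP_Carnot = 54.10/25.65 = 2.109 kW = 7195 Btu/h.

7195 Btu/h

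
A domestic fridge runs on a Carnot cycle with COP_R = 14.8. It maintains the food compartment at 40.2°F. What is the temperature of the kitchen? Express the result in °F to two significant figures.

COP_R = T_C/(T_H − T_C) gives T_H − T_C = T_C/COP.
With T_C = 277.71 K, T_H = 277.71 × (1 + 1/14.8) = 296.47 K.
Converting, 296.47 K = 73.97°F.

74 °F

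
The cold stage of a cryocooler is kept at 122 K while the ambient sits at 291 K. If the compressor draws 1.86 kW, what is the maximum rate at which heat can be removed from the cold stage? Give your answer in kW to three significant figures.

1.34 kW

The reservoir spacing is ΔT = 291 − 122 = 169.0 K.
COP_Carnot = T_C/ΔT = 122.00/169.0 = 0.7219.
Q̇_max = COP_Carnot × Ẇ = 0.7219 × 1.860 kW = 1.343 kW.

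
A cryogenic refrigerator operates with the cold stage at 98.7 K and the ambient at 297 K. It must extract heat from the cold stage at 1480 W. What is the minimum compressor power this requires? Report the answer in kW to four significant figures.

The reservoir spacing is ΔT = 297 − 98.7 = 198.3 K.
COP_Carnot = T_C/ΔT = 98.70/198.3 = 0.4977.
Ẇ_min = Q̇/COP_Carnot = 1480/0.4977 = 2973 W = 2.973 kW.

2.973 kW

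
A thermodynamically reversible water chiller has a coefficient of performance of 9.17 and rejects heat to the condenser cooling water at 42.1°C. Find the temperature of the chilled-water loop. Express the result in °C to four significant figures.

11.10 °C

For a Carnot refrigerator COP_R = T_C/(T_H − T_C), so T_C = COP·T_H/(1 + COP).
With T_H = 315.25 K, T_C = 9.17 × 315.25/10.17 = 284.25 K.
Converting, 284.25 K = 11.10°C.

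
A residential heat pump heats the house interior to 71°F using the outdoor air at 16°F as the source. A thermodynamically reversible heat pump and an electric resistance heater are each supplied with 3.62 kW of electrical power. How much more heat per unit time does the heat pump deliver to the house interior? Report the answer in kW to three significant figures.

31.3 kW

In absolute terms T_C = 264.26 K and T_H = 294.82 K, so ΔT = 30.56 K.
COP_Carnot = T_H/ΔT = 294.82/30.56 = 9.649.
The heat pump delivers Q̇_H = COP × Ẇ = 34.93 kW; the resistance heater delivers Ẇ = 3.620 kW.
Extra = (COP − 1)·Ẇ = 31.31 kW.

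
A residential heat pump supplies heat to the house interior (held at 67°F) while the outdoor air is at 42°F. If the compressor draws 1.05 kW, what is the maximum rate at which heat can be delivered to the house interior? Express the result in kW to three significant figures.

In absolute terms T_C = 278.71 K and T_H = 292.59 K, so ΔT = 13.89 K.
COP_Carnot = T_H/ΔT = 292.59/13.89 = 21.07.
Q̇_max = COP_Carnot × Ẇ = 21.07 × 1.050 kW = 22.12 kW.

22.1 kW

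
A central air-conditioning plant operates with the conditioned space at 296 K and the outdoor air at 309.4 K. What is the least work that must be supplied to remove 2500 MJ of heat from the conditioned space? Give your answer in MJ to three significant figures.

113 MJ

The reservoir spacing is ΔT = 309.4 − 296 = 13.40 K.
The reversible limit is COP_R = T_C/ΔT = 22.09, so W_min = Q_C/COP = Q_C·ΔT/T_C.
W_min = 2500 × 13.40/296.00 = 113.2 MJ.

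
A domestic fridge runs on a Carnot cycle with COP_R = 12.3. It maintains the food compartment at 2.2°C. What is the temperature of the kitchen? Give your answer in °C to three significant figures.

24.6 °C

COP_R = T_C/(T_H − T_C) gives T_H − T_C = T_C/COP.
With T_C = 275.35 K, T_H = 275.35 × (1 + 1/12.3) = 297.74 K.
Converting, 297.74 K = 24.59°C.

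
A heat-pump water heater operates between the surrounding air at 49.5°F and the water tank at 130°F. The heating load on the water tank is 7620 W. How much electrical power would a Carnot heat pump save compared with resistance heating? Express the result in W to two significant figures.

6600 W

In absolute terms T_C = 282.87 K and T_H = 327.59 K, so ΔT = 44.72 K.
COP_Carnot = T_H/ΔT = 327.59/44.72 = 7.325.
Resistance heating needs Ẇ_res = Q̇_H = 7620 W; the reversible heat pump needs only Ẇ_hp = Q̇_H/COP = 1040 W.
Saving = 7620 − 1040 = 6580 W.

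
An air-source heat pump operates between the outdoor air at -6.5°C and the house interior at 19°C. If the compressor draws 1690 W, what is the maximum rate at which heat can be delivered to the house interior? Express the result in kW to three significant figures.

In absolute terms T_C = 266.65 K and T_H = 292.15 K, so ΔT = 25.50 K.
COP_Carnot = T_H/ΔT = 292.15/25.50 = 11.46.
Q̇_max = COP_Carnot × Ẇ = 11.46 × 1690 W = 19360 W = 19.36 kW.

19.4 kW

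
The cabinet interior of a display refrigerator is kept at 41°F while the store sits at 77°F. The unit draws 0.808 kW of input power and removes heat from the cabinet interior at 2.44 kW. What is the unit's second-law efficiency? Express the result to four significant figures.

COP_actual = Q̇_C/Ẇ = 2.440/0.8080 = 3.020.
In absolute terms T_C = 278.15 K and T_H = 298.15 K, so ΔT = 20.00 K.
COP_Carnot = T_C/ΔT = 278.15/20.00 = 13.91.
η_II = COP_actual/COP_Carnot = 3.020/13.91 = 0.2171.

0.2171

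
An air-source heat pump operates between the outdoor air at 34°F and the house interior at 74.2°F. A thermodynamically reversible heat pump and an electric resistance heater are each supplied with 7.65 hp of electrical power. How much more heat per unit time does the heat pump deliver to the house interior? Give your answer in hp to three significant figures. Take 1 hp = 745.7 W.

93.9 hp

In absolute terms T_C = 274.26 K and T_H = 296.59 K, so ΔT = 22.33 K.
COP_Carnot = T_H/ΔT = 296.59/22.33 = 13.28.
The heat pump delivers Q̇_H = COP × Ẇ = 101.6 hp; the resistance heater delivers Ẇ = 7.650 hp.
Extra = (COP − 1)·Ẇ = 93.94 hp.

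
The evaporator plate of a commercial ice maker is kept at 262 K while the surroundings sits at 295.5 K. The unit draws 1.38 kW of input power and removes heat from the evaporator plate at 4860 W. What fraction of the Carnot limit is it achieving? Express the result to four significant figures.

Converting, Q̇_C = 4860 W = 4.860 kW, so COP_actual = Q̇_C/Ẇ = 4.860/1.380 = 3.522.
The reservoir spacing is ΔT = 295.5 − 262 = 33.50 K.
COP_Carnot = T_C/ΔT = 262.00/33.50 = 7.821.
η_II = COP_actual/COP_Carnot = 3.522/7.821 = 0.4503.

0.4503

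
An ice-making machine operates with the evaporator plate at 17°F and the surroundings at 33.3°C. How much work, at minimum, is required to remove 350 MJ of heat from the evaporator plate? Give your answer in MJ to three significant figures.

55.0 MJ

In absolute terms T_C = 264.82 K and T_H = 306.45 K, so ΔT = 41.63 K.
The reversible limit is COP_R = T_C/ΔT = 6.361, so W_min = Q_C/COP = Q_C·ΔT/T_C.
W_min = 350.0 × 41.63/264.82 = 55.03 MJ.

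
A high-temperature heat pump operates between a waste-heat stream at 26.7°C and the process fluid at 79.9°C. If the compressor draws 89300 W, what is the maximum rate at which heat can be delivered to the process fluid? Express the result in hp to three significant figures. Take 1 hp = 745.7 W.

795 hp

In absolute terms T_C = 299.85 K and T_H = 353.05 K, so ΔT = 53.20 K.
COP_Carnot = T_H/ΔT = 353.05/53.20 = 6.636.
Q̇_max = COP_Carnot × Ẇ = 6.636 × 89300 W = 592600 W = 794.7 hp.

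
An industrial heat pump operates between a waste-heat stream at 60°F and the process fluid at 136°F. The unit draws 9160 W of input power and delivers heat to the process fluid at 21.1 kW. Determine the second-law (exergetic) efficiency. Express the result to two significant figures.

0.29

Converting, Q̇_H = 21.10 kW = 21100 W, so COP_actual = Q̇_H/Ẇ = 21100/9160 = 2.303.
In absolute terms T_C = 288.71 K and T_H = 330.93 K, so ΔT = 42.22 K.
COP_Carnot = T_H/ΔT = 330.93/42.22 = 7.838.
η_II = COP_actual/COP_Carnot = 2.303/7.838 = 0.2939.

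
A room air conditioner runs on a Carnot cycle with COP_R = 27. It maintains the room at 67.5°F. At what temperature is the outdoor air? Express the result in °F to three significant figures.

87.0 °F

COP_R = T_C/(T_H − T_C) gives T_H − T_C = T_C/COP.
With T_C = 292.87 K, T_H = 292.87 × (1 + 1/27) = 303.72 K.
Converting, 303.72 K = 87.02°F.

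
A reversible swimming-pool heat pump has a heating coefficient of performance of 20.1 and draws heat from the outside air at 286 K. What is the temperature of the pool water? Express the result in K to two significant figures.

300 K

COP_HP = T_H/(T_H − T_C) rearranges to T_H = COP·T_C/(COP − 1).
With T_C = 286.00 K, T_H = 20.1 × 286.00/19.10 = 300.97 K.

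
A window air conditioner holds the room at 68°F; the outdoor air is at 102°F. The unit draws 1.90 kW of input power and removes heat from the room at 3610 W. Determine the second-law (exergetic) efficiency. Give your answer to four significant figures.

0.1224

Converting, Q̇_C = 3610 W = 3.610 kW, so COP_actual = Q̇_C/Ẇ = 3.610/1.900 = 1.900.
In absolute terms T_C = 293.15 K and T_H = 312.04 K, so ΔT = 18.89 K.
COP_Carnot = T_C/ΔT = 293.15/18.89 = 15.52.
η_II = COP_actual/COP_Carnot = 1.900/15.52 = 0.1224.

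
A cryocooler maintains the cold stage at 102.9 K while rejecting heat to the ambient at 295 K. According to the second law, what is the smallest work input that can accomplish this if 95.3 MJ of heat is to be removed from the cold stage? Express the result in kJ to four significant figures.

177900 kJ

The reservoir spacing is ΔT = 295 − 102.9 = 192.1 K.
The reversible limit is COP_R = T_C/ΔT = 0.5357, so W_min = Q_C/COP = Q_C·ΔT/T_C.
W_min = 95.30 × 192.1/102.90 = 177.9 MJ = 177900 kJ.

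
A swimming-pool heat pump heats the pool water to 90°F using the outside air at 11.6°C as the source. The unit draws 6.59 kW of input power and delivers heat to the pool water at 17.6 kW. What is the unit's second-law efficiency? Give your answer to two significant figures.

0.18

COP_actual = Q̇_H/Ẇ = 17.60/6.590 = 2.671.
In absolute terms T_C = 284.75 K and T_H = 305.37 K, so ΔT = 20.62 K.
COP_Carnot = T_H/ΔT = 305.37/20.62 = 14.81.
η_II = COP_actual/COP_Carnot = 2.671/14.81 = 0.1804.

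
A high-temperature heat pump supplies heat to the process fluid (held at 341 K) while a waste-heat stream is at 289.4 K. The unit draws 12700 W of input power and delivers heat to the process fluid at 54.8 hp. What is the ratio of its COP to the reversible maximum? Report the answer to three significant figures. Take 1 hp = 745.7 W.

Converting, Q̇_H = 54.80 hp = 40860 W, so COP_actual = Q̇_H/Ẇ = 40860/12700 = 3.218.
The reservoir spacing is ΔT = 341 − 289.4 = 51.60 K.
COP_Carnot = T_H/ΔT = 341.00/51.60 = 6.609.
η_II = COP_actual/COP_Carnot = 3.218/6.609 = 0.4869.

0.487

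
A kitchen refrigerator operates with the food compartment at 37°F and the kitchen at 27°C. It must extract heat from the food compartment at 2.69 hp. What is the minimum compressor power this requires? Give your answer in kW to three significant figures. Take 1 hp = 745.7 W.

In absolute terms T_C = 275.93 K and T_H = 300.15 K, so ΔT = 24.22 K.
COP_Carnot = T_C/ΔT = 275.93/24.22 = 11.39.
Ẇ_min = Q̇/COP_Carnot = 2.690/11.39 = 0.2361 hp = 0.1761 kW.

0.176 kW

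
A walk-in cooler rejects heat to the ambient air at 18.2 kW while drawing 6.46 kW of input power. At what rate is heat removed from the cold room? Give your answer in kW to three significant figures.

For a cyclic device the first law requires Q̇_H = Q̇_C + Ẇ.
Q̇_C = Q̇_H − Ẇ = 11.74 kW.

11.7 kW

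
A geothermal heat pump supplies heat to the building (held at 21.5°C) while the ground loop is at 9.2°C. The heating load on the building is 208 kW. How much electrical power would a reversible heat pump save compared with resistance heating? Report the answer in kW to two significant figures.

200 kW

In absolute terms T_C = 282.35 K and T_H = 294.65 K, so ΔT = 12.30 K.
COP_Carnot = T_H/ΔT = 294.65/12.30 = 23.96.
Resistance heating needs Ẇ_res = Q̇_H = 208.0 kW; the reversible heat pump needs only Ẇ_hp = Q̇_H/COP = 8.683 kW.
Saving = 208.0 − 8.683 = 199.3 kW.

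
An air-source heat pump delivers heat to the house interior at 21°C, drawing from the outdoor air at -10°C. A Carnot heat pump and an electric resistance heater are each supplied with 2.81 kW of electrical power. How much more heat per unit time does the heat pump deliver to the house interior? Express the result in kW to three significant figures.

23.9 kW

In absolute terms T_C = 263.15 K and T_H = 294.15 K, so ΔT = 31.00 K.
COP_Carnot = T_H/ΔT = 294.15/31.00 = 9.489.
The heat pump delivers Q̇_H = COP × Ẇ = 26.66 kW; the resistance heater delivers Ẇ = 2.810 kW.
Extra = (COP − 1)·Ẇ = 23.85 kW.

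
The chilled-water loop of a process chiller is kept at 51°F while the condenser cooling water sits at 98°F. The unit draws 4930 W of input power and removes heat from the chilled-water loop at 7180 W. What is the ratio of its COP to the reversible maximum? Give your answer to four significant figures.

0.1340

COP_actual = Q̇_C/Ẇ = 7180/4930 = 1.456.
In absolute terms T_C = 283.71 K and T_H = 309.82 K, so ΔT = 26.11 K.
COP_Carnot = T_C/ΔT = 283.71/26.11 = 10.87.
η_II = COP_actual/COP_Carnot = 1.456/10.87 = 0.1340.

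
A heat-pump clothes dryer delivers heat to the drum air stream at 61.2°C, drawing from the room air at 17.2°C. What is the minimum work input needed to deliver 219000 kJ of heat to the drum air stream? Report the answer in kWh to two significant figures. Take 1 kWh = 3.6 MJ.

8.0 kWh

In absolute terms T_C = 290.35 K and T_H = 334.35 K, so ΔT = 44.00 K.
The reversible limit is COP_HP = T_H/ΔT = 7.599, so W_min = Q_H/COP = Q_H·ΔT/T_H.
W_min = 219000 × 44.00/334.35 = 28820 kJ = 8.006 kWh.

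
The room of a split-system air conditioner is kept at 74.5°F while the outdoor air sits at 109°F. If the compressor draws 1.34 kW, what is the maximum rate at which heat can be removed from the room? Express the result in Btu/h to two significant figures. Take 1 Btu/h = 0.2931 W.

71000 Btu/h

In absolute terms T_C = 296.76 K and T_H = 315.93 K, so ΔT = 19.17 K.
COP_Carnot = T_C/ΔT = 296.76/19.17 = 15.48.
Q̇_max = COP_Carnot × Ẇ = 15.48 × 1.340 kW = 20.75 kW = 70790 Btu/h.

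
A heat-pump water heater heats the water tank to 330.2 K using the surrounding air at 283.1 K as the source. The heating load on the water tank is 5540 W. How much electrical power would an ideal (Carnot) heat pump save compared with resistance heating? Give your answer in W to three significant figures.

The reservoir spacing is ΔT = 330.2 − 283.1 = 47.10 K.
COP_Carnot = T_H/ΔT = 330.20/47.10 = 7.011.
Resistance heating needs Ẇ_res = Q̇_H = 5540 W; the reversible heat pump needs only Ẇ_hp = Q̇_H/COP = 790.2 W.
Saving = 5540 − 790.2 = 4750 W.

4750 W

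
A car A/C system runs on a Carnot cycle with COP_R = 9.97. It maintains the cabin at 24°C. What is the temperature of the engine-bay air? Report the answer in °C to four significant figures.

53.80 °C

COP_R = T_C/(T_H − T_C) gives T_H − T_C = T_C/COP.
With T_C = 297.15 K, T_H = 297.15 × (1 + 1/9.97) = 326.95 K.
Converting, 326.95 K = 53.80°C.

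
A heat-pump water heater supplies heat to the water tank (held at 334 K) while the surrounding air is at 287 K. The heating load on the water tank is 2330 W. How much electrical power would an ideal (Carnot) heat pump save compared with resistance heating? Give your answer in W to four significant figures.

2002 W

The reservoir spacing is ΔT = 334 − 287 = 47.00 K.
COP_Carnot = T_H/ΔT = 334.00/47.00 = 7.106.
Resistance heating needs Ẇ_res = Q̇_H = 2330 W; the reversible heat pump needs only Ẇ_hp = Q̇_H/COP = 327.9 W.
Saving = 2330 − 327.9 = 2002 W.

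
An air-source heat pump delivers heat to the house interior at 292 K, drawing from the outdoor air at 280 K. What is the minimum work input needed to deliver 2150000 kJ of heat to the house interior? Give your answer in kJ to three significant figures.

The reservoir spacing is ΔT = 292 − 280 = 12.00 K.
The reversible limit is COP_HP = T_H/ΔT = 24.33, so W_min = Q_H/COP = Q_H·ΔT/T_H.
W_min = 2150000 × 12.00/292.00 = 88360 kJ.

88400 kJ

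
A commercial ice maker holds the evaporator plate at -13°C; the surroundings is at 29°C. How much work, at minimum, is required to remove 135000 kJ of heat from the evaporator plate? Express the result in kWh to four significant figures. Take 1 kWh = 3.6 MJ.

In absolute terms T_C = 260.15 K and T_H = 302.15 K, so ΔT = 42.00 K.
The reversible limit is COP_R = T_C/ΔT = 6.194, so W_min = Q_C/COP = Q_C·ΔT/T_C.
W_min = 135000 × 42.00/260.15 = 21800 kJ = 6.054 kWh.

6.054 kWh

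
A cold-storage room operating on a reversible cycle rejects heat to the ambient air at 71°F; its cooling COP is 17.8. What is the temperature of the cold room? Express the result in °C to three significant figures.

5.98 °C

For a Carnot refrigerator COP_R = T_C/(T_H − T_C), so T_C = COP·T_H/(1 + COP).
With T_H = 294.82 K, T_C = 17.8 × 294.82/18.80 = 279.13 K.
Converting, 279.13 K = 5.98°C.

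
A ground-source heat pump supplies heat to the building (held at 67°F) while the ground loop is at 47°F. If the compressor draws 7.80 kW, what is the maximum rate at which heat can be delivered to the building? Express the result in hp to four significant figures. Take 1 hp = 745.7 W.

275.4 hp

In absolute terms T_C = 281.48 K and T_H = 292.59 K, so ΔT = 11.11 K.
COP_Carnot = T_H/ΔT = 292.59/11.11 = 26.33.
Q̇_max = COP_Carnot × Ẇ = 26.33 × 7.800 kW = 205.4 kW = 275.4 hp.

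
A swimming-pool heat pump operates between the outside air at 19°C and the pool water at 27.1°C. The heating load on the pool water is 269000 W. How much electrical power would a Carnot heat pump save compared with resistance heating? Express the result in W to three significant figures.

In absolute terms T_C = 292.15 K and T_H = 300.25 K, so ΔT = 8.100 K.
COP_Carnot = T_H/ΔT = 300.25/8.100 = 37.07.
Resistance heating needs Ẇ_res = Q̇_H = 269000 W; the reversible heat pump needs only Ẇ_hp = Q̇_H/COP = 7257 W.
Saving = 269000 − 7257 = 261700 W.

262000 W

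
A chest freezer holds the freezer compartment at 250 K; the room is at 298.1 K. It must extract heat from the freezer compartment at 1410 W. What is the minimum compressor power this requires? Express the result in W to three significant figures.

271 W

The reservoir spacing is ΔT = 298.1 − 250 = 48.10 K.
COP_Carnot = T_C/ΔT = 250.00/48.10 = 5.198.
Ẇ_min = Q̇/COP_Carnot = 1410/5.198 = 271.3 W.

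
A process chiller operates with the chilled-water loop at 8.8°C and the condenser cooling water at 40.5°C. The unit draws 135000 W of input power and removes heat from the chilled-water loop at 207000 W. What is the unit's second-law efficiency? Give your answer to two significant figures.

0.17

COP_actual = Q̇_C/Ẇ = 207000/135000 = 1.533.
In absolute terms T_C = 281.95 K and T_H = 313.65 K, so ΔT = 31.70 K.
COP_Carnot = T_C/ΔT = 281.95/31.70 = 8.894.
η_II = COP_actual/COP_Carnot = 1.533/8.894 = 0.1724.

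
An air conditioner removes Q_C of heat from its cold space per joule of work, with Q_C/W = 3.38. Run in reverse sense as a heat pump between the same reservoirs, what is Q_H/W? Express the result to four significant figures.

The first law on one cycle gives Q_H = Q_C + W, so Q_H/W = Q_C/W + 1.
COP_HP = COP_R + 1 = 3.38 + 1 = 4.38.

4.380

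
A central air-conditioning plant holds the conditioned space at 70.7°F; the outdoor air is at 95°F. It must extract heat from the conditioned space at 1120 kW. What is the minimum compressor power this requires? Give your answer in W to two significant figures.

In absolute terms T_C = 294.65 K and T_H = 308.15 K, so ΔT = 13.50 K.
COP_Carnot = T_C/ΔT = 294.65/13.50 = 21.83.
Ẇ_min = Q̇/COP_Carnot = 1120/21.83 = 51.32 kW = 51320 W.

51000 W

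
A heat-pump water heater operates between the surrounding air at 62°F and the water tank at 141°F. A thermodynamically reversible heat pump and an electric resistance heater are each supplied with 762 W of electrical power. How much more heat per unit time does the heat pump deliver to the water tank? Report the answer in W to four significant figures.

5032 W

In absolute terms T_C = 289.82 K and T_H = 333.71 K, so ΔT = 43.89 K.
COP_Carnot = T_H/ΔT = 333.71/43.89 = 7.603.
The heat pump delivers Q̇_H = COP × Ẇ = 5794 W; the resistance heater delivers Ẇ = 762.0 W.
Extra = (COP − 1)·Ẇ = 5032 W.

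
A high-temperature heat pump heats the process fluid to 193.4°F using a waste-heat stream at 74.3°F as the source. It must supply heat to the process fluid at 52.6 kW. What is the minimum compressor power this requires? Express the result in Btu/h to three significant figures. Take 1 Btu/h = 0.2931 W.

32700 Btu/h

In absolute terms T_C = 296.65 K and T_H = 362.82 K, so ΔT = 66.17 K.
COP_Carnot = T_H/ΔT = 362.82/66.17 = 5.483.
Ẇ_min = Q̇/COP_Carnot = 52.60/5.483 = 9.593 kW = 32730 Btu/h.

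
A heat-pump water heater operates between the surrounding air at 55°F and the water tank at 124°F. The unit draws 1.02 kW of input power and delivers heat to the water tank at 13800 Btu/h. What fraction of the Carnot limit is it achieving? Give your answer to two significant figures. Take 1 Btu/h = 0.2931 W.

Converting, Q̇_H = 13800 Btu/h = 4.045 kW, so COP_actual = Q̇_H/Ẇ = 4.045/1.020 = 3.965.
In absolute terms T_C = 285.93 K and T_H = 324.26 K, so ΔT = 38.33 K.
COP_Carnot = T_H/ΔT = 324.26/38.33 = 8.459.
η_II = COP_actual/COP_Carnot = 3.965/8.459 = 0.4688.

0.47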